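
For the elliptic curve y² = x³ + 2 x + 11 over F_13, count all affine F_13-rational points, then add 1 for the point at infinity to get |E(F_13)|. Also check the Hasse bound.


Affine points = {(1, 1), (1, 12), (2, 6), (2, 7), (5, 4), (5, 9), (7, 2), (7, 11), (9, 2), (9, 11), (10, 2), (10, 11), (11, 5), (11, 8)}; affine count = 14; |E(F_13)| = 15.

Discriminant check: Δ ∝ 4a³ + 27b² = 4·2³ + 27·11² = 4·8 + 27·121 ≡ 10 (mod 13). Nonzero ⇒ E is nonsingular.
For each x ∈ F_13, compute rhs = x³ + 2·x + 11 mod 13, then count y ∈ F_13 with y² ≡ rhs.
  x = 0: rhs = 11, matching y values: none (0 points).
  x = 1: rhs = 1, matching y values: 1, 12 (2 points).
  x = 2: rhs = 10, matching y values: 6, 7 (2 points).
  x = 3: rhs = 5, matching y values: none (0 points).
  x = 4: rhs = 5, matching y values: none (0 points).
  x = 5: rhs = 3, matching y values: 4, 9 (2 points).
  x = 6: rhs = 5, matching y values: none (0 points).
  x = 7: rhs = 4, matching y values: 2, 11 (2 points).
  x = 8: rhs = 6, matching y values: none (0 points).
  x = 9: rhs = 4, matching y values: 2, 11 (2 points).
  x = 10: rhs = 4, matching y values: 2, 11 (2 points).
  x = 11: rhs = 12, matching y values: 5, 8 (2 points).
  x = 12: rhs = 8, matching y values: none (0 points).
Total affine count: 14.
Full point count |E(F_13)| = 14 + 1 = 15.
Hasse bound: |15 − (13+1)| = |1| = 1 ≤ 2√13 ≈ 7.2111 ✓.


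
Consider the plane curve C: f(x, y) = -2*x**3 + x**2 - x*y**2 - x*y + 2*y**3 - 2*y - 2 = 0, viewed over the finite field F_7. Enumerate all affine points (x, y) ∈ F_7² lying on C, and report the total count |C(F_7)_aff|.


Affine F_7-points: {(0, 5), (2, 0), (2, 2), (2, 6), (3, 3), (4, 2), (5, 2)}; count = 7.

For each of the 49 pairs (x, y) ∈ F_7², evaluate f(x, y) mod 7. Record the zeros.
  x = 0: [0↦5, 1↦5, 2↦3, 3↦4, 4↦6, 5↦0, 6↦5]  zeros at y ∈ {5}
  x = 1: [0↦4, 1↦2, 2↦3, 3↦5, 4↦6, 5↦4, 6↦4]  zeros at y ∈ ∅
  x = 2: [0↦0, 1↦3, 2↦0, 3↦3, 4↦3, 5↦5, 6↦0]  zeros at y ∈ {0, 2, 6}
  x = 3: [0↦2, 1↦3, 2↦3, 3↦0, 4↦6, 5↦5, 6↦2]  zeros at y ∈ {3}
  x = 4: [0↦5, 1↦4, 2↦0, 3↦5, 4↦3, 5↦6, 6↦5]  zeros at y ∈ {2}
  x = 5: [0↦4, 1↦1, 2↦0, 3↦6, 4↦3, 5↦3, 6↦4]  zeros at y ∈ {2}
  x = 6: [0↦1, 1↦3, 2↦5, 3↦5, 4↦1, 5↦5, 6↦1]  zeros at y ∈ ∅
Collecting zeros: affine points = {(0, 5), (2, 0), (2, 2), (2, 6), (3, 3), (4, 2), (5, 2)}.
Total count |C(F_7)_aff| = 7.


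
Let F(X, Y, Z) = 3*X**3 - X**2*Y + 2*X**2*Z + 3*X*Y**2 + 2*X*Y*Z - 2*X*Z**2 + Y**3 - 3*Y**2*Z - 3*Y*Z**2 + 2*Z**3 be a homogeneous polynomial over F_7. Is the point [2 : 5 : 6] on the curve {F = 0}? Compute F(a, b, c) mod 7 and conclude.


F(2,5,6) ≡ 4 (mod 7); P is NOT on the curve.

Evaluate F(2, 5, 6) term-by-term (mod 7).
  3*X**3 ↦ 3·8·1·1 = 24
  -X**2*Y ↦ -1·4·5·1 = -20
  2*X**2*Z ↦ 2·4·1·6 = 48
  3*X*Y**2 ↦ 3·2·25·1 = 150
  2*X*Y*Z ↦ 2·2·5·6 = 120
  -2*X*Z**2 ↦ -2·2·1·36 = -144
  Y**3 ↦ 1·1·125·1 = 125
  -3*Y**2*Z ↦ -3·1·25·6 = -450
  -3*Y*Z**2 ↦ -3·1·5·36 = -540
  2*Z**3 ↦ 2·1·1·216 = 432
Sum: F(2, 5, 6) = (24) + (-20) + (48) + (150) + (120) + (-144) + (125) + (-450) + (-540) + (432) = -255.
Reducing mod 7: -255 ≡ 4 (mod 7).
Since F(a, b, c) ≡ 4 ≠ 0 (mod 7), P does NOT lie on the curve.


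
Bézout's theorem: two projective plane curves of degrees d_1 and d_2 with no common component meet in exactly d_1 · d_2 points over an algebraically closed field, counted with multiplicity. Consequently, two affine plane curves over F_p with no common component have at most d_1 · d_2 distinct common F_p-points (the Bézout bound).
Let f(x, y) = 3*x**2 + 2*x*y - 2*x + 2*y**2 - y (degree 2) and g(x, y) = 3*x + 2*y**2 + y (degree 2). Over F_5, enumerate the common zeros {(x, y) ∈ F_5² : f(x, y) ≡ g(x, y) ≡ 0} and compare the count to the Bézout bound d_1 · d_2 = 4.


Common zeros: {(0, 0)}; count = 1; Bézout bound = 4.

deg(f) = 2, deg(g) = 2, so Bézout bound = 4.
Scan x ∈ F_5. For each x, list the y ∈ F_5 with f(x, y) ≡ 0 and those with g(x, y) ≡ 0 (mod 5); the common zeros in that column are the intersection.
  x = 0: f ≡ 0 at y ∈ {0, 3}; g ≡ 0 at y ∈ {0, 2}; common: {0}.
  x = 1: f ≡ 0 at y ∈ ∅; g ≡ 0 at y ∈ ∅; common: ∅.
  x = 2: f ≡ 0 at y ∈ {3}; g ≡ 0 at y ∈ ∅; common: ∅.
  x = 3: f ≡ 0 at y ∈ ∅; g ≡ 0 at y ∈ {3, 4}; common: ∅.
  x = 4: f ≡ 0 at y ∈ {0, 4}; g ≡ 0 at y ∈ {1}; common: ∅.
Collecting: common zeros = {(0, 0)}, so the count is 1.
Comparison with the Bézout bound: 1 ≤ 4 = deg(f)·deg(g), as expected for curves with no common component (the affine F_5-count falls short of the bound because intersections may lie at infinity, over extension fields, or carry multiplicity).


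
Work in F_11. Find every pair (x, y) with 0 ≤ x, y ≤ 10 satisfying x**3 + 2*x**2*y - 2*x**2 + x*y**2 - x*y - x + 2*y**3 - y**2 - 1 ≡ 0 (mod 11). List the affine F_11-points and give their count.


Affine F_11-points: {(0, 1), (0, 2), (0, 3), (1, 1), (2, 4), (2, 8), (3, 9), (4, 7), (4, 9), (4, 10), (7, 4), (8, 7), (9, 7), (10, 1), (10, 2), (10, 9)}; count = 16.

For each of the 121 pairs (x, y) ∈ F_11², evaluate f(x, y) mod 11. Record the zeros.
  x = 0: [0↦10, 1↦0, 2↦0, 3↦0, 4↦1, 5↦4, 6↦10, 7↦9, 8↦2, 9↦1, 10↦7]  zeros at y ∈ {1, 2, 3}
  x = 1: [0↦8, 1↦0, 2↦4, 3↦10, 4↦8, 5↦10, 6↦6, 7↦8, 8↦6, 9↦1, 10↦5]  zeros at y ∈ {1}
  x = 2: [0↦8, 1↦6, 2↦7, 3↦1, 4↦0, 5↦5, 6↦6, 7↦4, 8↦0, 9↦6, 10↦1]  zeros at y ∈ {4, 8}
  x = 3: [0↦5, 1↦2, 2↦4, 3↦1, 4↦5, 5↦6, 6↦5, 7↦3, 8↦1, 9↦0, 10↦1]  zeros at y ∈ {9}
  x = 4: [0↦5, 1↦5, 2↦1, 3↦5, 4↦7, 5↦8, 6↦9, 7↦0, 8↦4, 9↦0, 10↦0]  zeros at y ∈ {7, 9, 10}
  x = 5: [0↦3, 1↦10, 2↦4, 3↦8, 4↦1, 5↦6, 6↦2, 7↦1, 8↦4, 9↦1, 10↦4]  zeros at y ∈ ∅
  x = 6: [0↦5, 1↦1, 2↦8, 3↦5, 4↦4, 5↦6, 6↦1, 7↦1, 8↦7, 9↦9, 10↦8]  zeros at y ∈ ∅
  x = 7: [0↦6, 1↦6, 2↦8, 3↦2, 4↦0, 5↦3, 6↦1, 7↦6, 8↦8, 9↦8, 10↦7]  zeros at y ∈ {4}
  x = 8: [0↦1, 1↦9, 2↦10, 3↦5, 4↦6, 5↦3, 6↦8, 7↦0, 8↦2, 9↦4, 10↦7]  zeros at y ∈ {7}
  x = 9: [0↦7, 1↦5, 2↦9, 3↦9, 4↦6, 5↦1, 6↦6, 7↦0, 8↦6, 9↦3, 10↦3]  zeros at y ∈ {7}
  x = 10: [0↦8, 1↦0, 2↦0, 3↦9, 4↦6, 5↦3, 6↦1, 7↦1, 8↦4, 9↦0, 10↦1]  zeros at y ∈ {1, 2, 9}
Collecting zeros: affine points = {(0, 1), (0, 2), (0, 3), (1, 1), (2, 4), (2, 8), (3, 9), (4, 7), (4, 9), (4, 10), (7, 4), (8, 7), (9, 7), (10, 1), (10, 2), (10, 9)}.
Total count |C(F_11)_aff| = 16.


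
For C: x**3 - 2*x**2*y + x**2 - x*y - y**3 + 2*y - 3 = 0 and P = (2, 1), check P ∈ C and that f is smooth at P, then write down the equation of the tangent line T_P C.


Tangent line at P: 7*x - 11*y - 3 = 0.

Step 1: f(2, 1) = 0, so P lies on C.
Step 2: partial derivatives
  f_x(x, y) = 3*x**2 - 4*x*y + 2*x - y, f_y(x, y) = -2*x**2 - x - 3*y**2 + 2.
  f_x(P) = 7, f_y(P) = -11 (gradient nonzero, so P is smooth).
Step 3: tangent line at P: 7·(x − 2) + -11·(y − 1) = 0.
Expanding: 7*x - 11*y - 3 = 0.


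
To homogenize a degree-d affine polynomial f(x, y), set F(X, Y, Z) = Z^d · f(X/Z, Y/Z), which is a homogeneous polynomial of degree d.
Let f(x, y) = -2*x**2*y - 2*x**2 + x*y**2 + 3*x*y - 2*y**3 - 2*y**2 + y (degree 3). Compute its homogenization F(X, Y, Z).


F(X, Y, Z) = -2*X**2*Y - 2*X**2*Z + X*Y**2 + 3*X*Y*Z - 2*Y**3 - 2*Y**2*Z + Y*Z**2

deg(f) = 3.
Substitute x = X/Z, y = Y/Z into f, then multiply by Z^3.
  monomial -2·x^2·y^1 ↦ -2·X^2·Y^1·Z^0.
  monomial -2·x^2·y^0 ↦ -2·X^2·Y^0·Z^1.
  monomial 1·x^1·y^2 ↦ 1·X^1·Y^2·Z^0.
  monomial 3·x^1·y^1 ↦ 3·X^1·Y^1·Z^1.
  monomial -2·x^0·y^3 ↦ -2·X^0·Y^3·Z^0.
  monomial -2·x^0·y^2 ↦ -2·X^0·Y^2·Z^1.
  monomial 1·x^0·y^1 ↦ 1·X^0·Y^1·Z^2.
Collecting: F(X, Y, Z) = -2*X**2*Y - 2*X**2*Z + X*Y**2 + 3*X*Y*Z - 2*Y**3 - 2*Y**2*Z + Y*Z**2.


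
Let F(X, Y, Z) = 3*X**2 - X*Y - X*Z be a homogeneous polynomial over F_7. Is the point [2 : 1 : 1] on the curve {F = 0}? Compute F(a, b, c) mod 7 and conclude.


F(2,1,1) ≡ 1 (mod 7); P is NOT on the curve.

Evaluate F(2, 1, 1) term-by-term (mod 7).
  3*X**2 ↦ 3·4·1·1 = 12
  -X*Y ↦ -1·2·1·1 = -2
  -X*Z ↦ -1·2·1·1 = -2
Sum: F(2, 1, 1) = (12) + (-2) + (-2) = 8.
Reducing mod 7: 8 ≡ 1 (mod 7).
Since F(a, b, c) ≡ 1 ≠ 0 (mod 7), P does NOT lie on the curve.


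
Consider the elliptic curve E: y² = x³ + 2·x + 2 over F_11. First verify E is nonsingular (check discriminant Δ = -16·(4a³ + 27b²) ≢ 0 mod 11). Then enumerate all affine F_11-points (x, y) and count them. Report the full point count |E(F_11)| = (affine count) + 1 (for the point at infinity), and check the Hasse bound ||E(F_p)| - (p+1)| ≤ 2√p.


Affine points = {(1, 4), (1, 7), (2, 5), (2, 6), (5, 4), (5, 7), (9, 1), (9, 10)}; affine count = 8; |E(F_11)| = 9.

Discriminant check: Δ ∝ 4a³ + 27b² = 4·2³ + 27·2² = 4·8 + 27·4 ≡ 8 (mod 11). Nonzero ⇒ E is nonsingular.
For each x ∈ F_11, compute rhs = x³ + 2·x + 2 mod 11, then count y ∈ F_11 with y² ≡ rhs.
  x = 0: rhs = 2, matching y values: none (0 points).
  x = 1: rhs = 5, matching y values: 4, 7 (2 points).
  x = 2: rhs = 3, matching y values: 5, 6 (2 points).
  x = 3: rhs = 2, matching y values: none (0 points).
  x = 4: rhs = 8, matching y values: none (0 points).
  x = 5: rhs = 5, matching y values: 4, 7 (2 points).
  x = 6: rhs = 10, matching y values: none (0 points).
  x = 7: rhs = 7, matching y values: none (0 points).
  x = 8: rhs = 2, matching y values: none (0 points).
  x = 9: rhs = 1, matching y values: 1, 10 (2 points).
  x = 10: rhs = 10, matching y values: none (0 points).
Total affine count: 8.
Full point count |E(F_11)| = 8 + 1 = 9.
Hasse bound: |9 − (11+1)| = |-3| = 3 ≤ 2√11 ≈ 6.6332 ✓.


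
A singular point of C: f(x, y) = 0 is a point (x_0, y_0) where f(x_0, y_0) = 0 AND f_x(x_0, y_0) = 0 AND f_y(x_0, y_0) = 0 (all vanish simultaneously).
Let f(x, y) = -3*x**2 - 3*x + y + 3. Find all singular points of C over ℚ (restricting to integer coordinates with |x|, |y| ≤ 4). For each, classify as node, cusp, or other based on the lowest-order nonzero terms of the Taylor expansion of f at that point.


No singular points in the scanned grid; C is smooth there.

Compute partial derivatives:
  f_x = -6*x - 3.
  f_y = 1.
f_y = 1 is a nonzero constant, so f_y never vanishes: no point (x, y) can satisfy f = f_x = f_y = 0. In particular no (x, y) ∈ {−4, ..., 4}² is singular; the curve is smooth.


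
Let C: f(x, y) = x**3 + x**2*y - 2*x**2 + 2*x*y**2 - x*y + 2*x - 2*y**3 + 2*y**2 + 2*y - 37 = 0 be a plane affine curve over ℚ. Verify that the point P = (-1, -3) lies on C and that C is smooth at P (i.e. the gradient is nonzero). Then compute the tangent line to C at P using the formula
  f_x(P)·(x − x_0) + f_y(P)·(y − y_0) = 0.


Tangent line at P: 36*x - 50*y - 114 = 0.

Step 1: f(-1, -3) = 0, so P lies on C.
Step 2: partial derivatives
  f_x(x, y) = 3*x**2 + 2*x*y - 4*x + 2*y**2 - y + 2, f_y(x, y) = x**2 + 4*x*y - x - 6*y**2 + 4*y + 2.
  f_x(P) = 36, f_y(P) = -50 (gradient nonzero, so P is smooth).
Step 3: tangent line at P: 36·(x − -1) + -50·(y − -3) = 0.
Expanding: 36*x - 50*y - 114 = 0.


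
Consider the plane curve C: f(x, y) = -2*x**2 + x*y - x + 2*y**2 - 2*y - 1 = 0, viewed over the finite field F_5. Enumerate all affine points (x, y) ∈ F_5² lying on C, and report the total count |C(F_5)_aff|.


Affine F_5-points: {(4, 2)}; count = 1.

For each of the 25 pairs (x, y) ∈ F_5², evaluate f(x, y) mod 5. Record the zeros.
  x = 0: [0↦4, 1↦4, 2↦3, 3↦1, 4↦3]  zeros at y ∈ ∅
  x = 1: [0↦1, 1↦2, 2↦2, 3↦1, 4↦4]  zeros at y ∈ ∅
  x = 2: [0↦4, 1↦1, 2↦2, 3↦2, 4↦1]  zeros at y ∈ ∅
  x = 3: [0↦3, 1↦1, 2↦3, 3↦4, 4↦4]  zeros at y ∈ ∅
  x = 4: [0↦3, 1↦2, 2↦0, 3↦2, 4↦3]  zeros at y ∈ {2}
Collecting zeros: affine points = {(4, 2)}.
Total count |C(F_5)_aff| = 1.


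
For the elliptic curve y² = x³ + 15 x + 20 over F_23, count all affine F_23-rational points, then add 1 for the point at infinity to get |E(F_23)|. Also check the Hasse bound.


Affine points = {(1, 6), (1, 17), (2, 9), (2, 14), (3, 0), (4, 11), (4, 12), (5, 6), (5, 17), (6, 2), (6, 21), (7, 10), (7, 13), (8, 10), (8, 13), (15, 3), (15, 20), (16, 3), (16, 20), (17, 6), (17, 17), (18, 2), (18, 21), (22, 2), (22, 21)}; affine count = 25; |E(F_23)| = 26.

Discriminant check: Δ ∝ 4a³ + 27b² = 4·15³ + 27·20² = 4·3375 + 27·400 ≡ 12 (mod 23). Nonzero ⇒ E is nonsingular.
For each x ∈ F_23, compute rhs = x³ + 15·x + 20 mod 23, then count y ∈ F_23 with y² ≡ rhs.
  x = 0: rhs = 20, matching y values: none (0 points).
  x = 1: rhs = 13, matching y values: 6, 17 (2 points).
  x = 2: rhs = 12, matching y values: 9, 14 (2 points).
  x = 3: rhs = 0, matching y values: 0 (1 points).
  x = 4: rhs = 6, matching y values: 11, 12 (2 points).
  x = 5: rhs = 13, matching y values: 6, 17 (2 points).
  x = 6: rhs = 4, matching y values: 2, 21 (2 points).
  x = 7: rhs = 8, matching y values: 10, 13 (2 points).
  x = 8: rhs = 8, matching y values: 10, 13 (2 points).
  x = 9: rhs = 10, matching y values: none (0 points).
  x = 10: rhs = 20, matching y values: none (0 points).
  x = 11: rhs = 21, matching y values: none (0 points).
  x = 12: rhs = 19, matching y values: none (0 points).
  x = 13: rhs = 20, matching y values: none (0 points).
  x = 14: rhs = 7, matching y values: none (0 points).
  x = 15: rhs = 9, matching y values: 3, 20 (2 points).
  x = 16: rhs = 9, matching y values: 3, 20 (2 points).
  x = 17: rhs = 13, matching y values: 6, 17 (2 points).
  x = 18: rhs = 4, matching y values: 2, 21 (2 points).
  x = 19: rhs = 11, matching y values: none (0 points).
  x = 20: rhs = 17, matching y values: none (0 points).
  x = 21: rhs = 5, matching y values: none (0 points).
  x = 22: rhs = 4, matching y values: 2, 21 (2 points).
Total affine count: 25.
Full point count |E(F_23)| = 25 + 1 = 26.
Hasse bound: |26 − (23+1)| = |2| = 2 ≤ 2√23 ≈ 9.5917 ✓.


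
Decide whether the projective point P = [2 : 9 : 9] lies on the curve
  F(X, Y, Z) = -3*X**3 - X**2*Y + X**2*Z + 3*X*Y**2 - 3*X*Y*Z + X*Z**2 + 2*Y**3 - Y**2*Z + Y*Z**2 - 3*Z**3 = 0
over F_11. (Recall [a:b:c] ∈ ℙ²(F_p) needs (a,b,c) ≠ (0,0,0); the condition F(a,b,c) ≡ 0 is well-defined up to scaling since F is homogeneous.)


F(2,9,9) ≡ 3 (mod 11); P is NOT on the curve.

Evaluate F(2, 9, 9) term-by-term (mod 11).
  -3*X**3 ↦ -3·8·1·1 = -24
  -X**2*Y ↦ -1·4·9·1 = -36
  X**2*Z ↦ 1·4·1·9 = 36
  3*X*Y**2 ↦ 3·2·81·1 = 486
  -3*X*Y*Z ↦ -3·2·9·9 = -486
  X*Z**2 ↦ 1·2·1·81 = 162
  2*Y**3 ↦ 2·1·729·1 = 1458
  -Y**2*Z ↦ -1·1·81·9 = -729
  Y*Z**2 ↦ 1·1·9·81 = 729
  -3*Z**3 ↦ -3·1·1·729 = -2187
Sum: F(2, 9, 9) = (-24) + (-36) + (36) + (486) + (-486) + (162) + (1458) + (-729) + (729) + (-2187) = -591.
Reducing mod 11: -591 ≡ 3 (mod 11).
Since F(a, b, c) ≡ 3 ≠ 0 (mod 11), P does NOT lie on the curve.


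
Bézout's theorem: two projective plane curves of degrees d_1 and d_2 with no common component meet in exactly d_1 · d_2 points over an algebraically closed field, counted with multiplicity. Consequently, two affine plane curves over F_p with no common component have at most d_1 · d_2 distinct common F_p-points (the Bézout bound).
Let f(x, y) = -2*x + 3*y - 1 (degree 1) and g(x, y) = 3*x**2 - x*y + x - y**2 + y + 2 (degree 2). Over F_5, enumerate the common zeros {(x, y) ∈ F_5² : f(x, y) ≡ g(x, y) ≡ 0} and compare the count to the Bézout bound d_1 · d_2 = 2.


Common zeros: {(0, 2), (1, 1)}; count = 2; Bézout bound = 2.

deg(f) = 1, deg(g) = 2, so Bézout bound = 2.
Scan x ∈ F_5. For each x, list the y ∈ F_5 with f(x, y) ≡ 0 and those with g(x, y) ≡ 0 (mod 5); the common zeros in that column are the intersection.
  x = 0: f ≡ 0 at y ∈ {2}; g ≡ 0 at y ∈ {2, 4}; common: {2}.
  x = 1: f ≡ 0 at y ∈ {1}; g ≡ 0 at y ∈ {1, 4}; common: {1}.
  x = 2: f ≡ 0 at y ∈ {0}; g ≡ 0 at y ∈ {2}; common: ∅.
  x = 3: f ≡ 0 at y ∈ {4}; g ≡ 0 at y ∈ ∅; common: ∅.
  x = 4: f ≡ 0 at y ∈ {3}; g ≡ 0 at y ∈ {1}; common: ∅.
Collecting: common zeros = {(0, 2), (1, 1)}, so the count is 2.
Comparison with the Bézout bound: 2 ≤ 2 = deg(f)·deg(g), as expected for curves with no common component (the bound is attained).


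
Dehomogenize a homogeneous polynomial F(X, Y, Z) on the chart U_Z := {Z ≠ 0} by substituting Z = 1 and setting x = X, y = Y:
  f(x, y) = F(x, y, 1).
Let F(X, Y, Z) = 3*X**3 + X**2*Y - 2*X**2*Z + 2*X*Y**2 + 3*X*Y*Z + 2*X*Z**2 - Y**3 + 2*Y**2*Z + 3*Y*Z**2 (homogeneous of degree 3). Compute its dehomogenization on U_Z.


f(x, y) = 3*x**3 + x**2*y - 2*x**2 + 2*x*y**2 + 3*x*y + 2*x - y**3 + 2*y**2 + 3*y

On U_Z we set Z = 1. Each monomial c·X^i·Y^j·Z^k in F becomes c·x^i·y^j·1^k = c·x^i·y^j.
Substituting Z = 1: F(X, Y, 1) = 3*x**3 + x**2*y - 2*x**2 + 2*x*y**2 + 3*x*y + 2*x - y**3 + 2*y**2 + 3*y.
Note: deg(f) ≤ deg(F) = 3; strict inequality happens when F is divisible by Z (lost terms).


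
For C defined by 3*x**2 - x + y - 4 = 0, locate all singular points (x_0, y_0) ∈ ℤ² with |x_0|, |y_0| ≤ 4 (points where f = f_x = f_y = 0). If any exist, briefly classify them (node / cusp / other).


No singular points in the scanned grid; C is smooth there.

Compute partial derivatives:
  f_x = 6*x - 1.
  f_y = 1.
f_y = 1 is a nonzero constant, so f_y never vanishes: no point (x, y) can satisfy f = f_x = f_y = 0. In particular no (x, y) ∈ {−4, ..., 4}² is singular; the curve is smooth.


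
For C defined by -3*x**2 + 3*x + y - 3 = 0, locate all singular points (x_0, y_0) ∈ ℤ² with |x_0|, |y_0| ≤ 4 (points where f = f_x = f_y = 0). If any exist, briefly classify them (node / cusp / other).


No singular points in the scanned grid; C is smooth there.

Compute partial derivatives:
  f_x = 3 - 6*x.
  f_y = 1.
f_y = 1 is a nonzero constant, so f_y never vanishes: no point (x, y) can satisfy f = f_x = f_y = 0. In particular no (x, y) ∈ {−4, ..., 4}² is singular; the curve is smooth.


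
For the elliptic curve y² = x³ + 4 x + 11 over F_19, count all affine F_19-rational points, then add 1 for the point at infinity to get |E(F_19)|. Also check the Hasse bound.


Affine points = {(0, 7), (0, 12), (1, 4), (1, 15), (5, 2), (5, 17), (6, 2), (6, 17), (8, 2), (8, 17), (9, 4), (9, 15), (10, 5), (10, 14), (12, 1), (12, 18), (15, 8), (15, 11), (18, 5), (18, 14)}; affine count = 20; |E(F_19)| = 21.

Discriminant check: Δ ∝ 4a³ + 27b² = 4·4³ + 27·11² = 4·64 + 27·121 ≡ 8 (mod 19). Nonzero ⇒ E is nonsingular.
For each x ∈ F_19, compute rhs = x³ + 4·x + 11 mod 19, then count y ∈ F_19 with y² ≡ rhs.
  x = 0: rhs = 11, matching y values: 7, 12 (2 points).
  x = 1: rhs = 16, matching y values: 4, 15 (2 points).
  x = 2: rhs = 8, matching y values: none (0 points).
  x = 3: rhs = 12, matching y values: none (0 points).
  x = 4: rhs = 15, matching y values: none (0 points).
  x = 5: rhs = 4, matching y values: 2, 17 (2 points).
  x = 6: rhs = 4, matching y values: 2, 17 (2 points).
  x = 7: rhs = 2, matching y values: none (0 points).
  x = 8: rhs = 4, matching y values: 2, 17 (2 points).
  x = 9: rhs = 16, matching y values: 4, 15 (2 points).
  x = 10: rhs = 6, matching y values: 5, 14 (2 points).
  x = 11: rhs = 18, matching y values: none (0 points).
  x = 12: rhs = 1, matching y values: 1, 18 (2 points).
  x = 13: rhs = 18, matching y values: none (0 points).
  x = 14: rhs = 18, matching y values: none (0 points).
  x = 15: rhs = 7, matching y values: 8, 11 (2 points).
  x = 16: rhs = 10, matching y values: none (0 points).
  x = 17: rhs = 14, matching y values: none (0 points).
  x = 18: rhs = 6, matching y values: 5, 14 (2 points).
Total affine count: 20.
Full point count |E(F_19)| = 20 + 1 = 21.
Hasse bound: |21 − (19+1)| = |1| = 1 ≤ 2√19 ≈ 8.7178 ✓.


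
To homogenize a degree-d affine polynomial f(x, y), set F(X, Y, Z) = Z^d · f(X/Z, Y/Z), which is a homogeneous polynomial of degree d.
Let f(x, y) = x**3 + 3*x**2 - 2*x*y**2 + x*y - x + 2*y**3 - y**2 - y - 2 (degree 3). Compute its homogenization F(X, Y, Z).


F(X, Y, Z) = X**3 + 3*X**2*Z - 2*X*Y**2 + X*Y*Z - X*Z**2 + 2*Y**3 - Y**2*Z - Y*Z**2 - 2*Z**3

deg(f) = 3.
Substitute x = X/Z, y = Y/Z into f, then multiply by Z^3.
  monomial 1·x^3·y^0 ↦ 1·X^3·Y^0·Z^0.
  monomial 3·x^2·y^0 ↦ 3·X^2·Y^0·Z^1.
  monomial -2·x^1·y^2 ↦ -2·X^1·Y^2·Z^0.
  monomial 1·x^1·y^1 ↦ 1·X^1·Y^1·Z^1.
  monomial -1·x^1·y^0 ↦ -1·X^1·Y^0·Z^2.
  monomial 2·x^0·y^3 ↦ 2·X^0·Y^3·Z^0.
  monomial -1·x^0·y^2 ↦ -1·X^0·Y^2·Z^1.
  monomial -1·x^0·y^1 ↦ -1·X^0·Y^1·Z^2.
  monomial -2·x^0·y^0 ↦ -2·X^0·Y^0·Z^3.
Collecting: F(X, Y, Z) = X**3 + 3*X**2*Z - 2*X*Y**2 + X*Y*Z - X*Z**2 + 2*Y**3 - Y**2*Z - Y*Z**2 - 2*Z**3.


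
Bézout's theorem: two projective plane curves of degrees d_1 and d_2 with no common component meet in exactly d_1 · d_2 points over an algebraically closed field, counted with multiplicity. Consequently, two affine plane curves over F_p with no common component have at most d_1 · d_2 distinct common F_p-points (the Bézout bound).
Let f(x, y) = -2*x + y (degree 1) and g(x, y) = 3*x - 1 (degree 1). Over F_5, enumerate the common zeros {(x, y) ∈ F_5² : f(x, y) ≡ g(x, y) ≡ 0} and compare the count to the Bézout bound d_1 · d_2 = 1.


Common zeros: {(2, 4)}; count = 1; Bézout bound = 1.

deg(f) = 1, deg(g) = 1, so Bézout bound = 1.
Scan x ∈ F_5. For each x, list the y ∈ F_5 with f(x, y) ≡ 0 and those with g(x, y) ≡ 0 (mod 5); the common zeros in that column are the intersection.
  x = 0: f ≡ 0 at y ∈ {0}; g ≡ 0 at y ∈ ∅; common: ∅.
  x = 1: f ≡ 0 at y ∈ {2}; g ≡ 0 at y ∈ ∅; common: ∅.
  x = 2: f ≡ 0 at y ∈ {4}; g ≡ 0 at y ∈ {0, 1, 2, 3, 4}; common: {4}.
  x = 3: f ≡ 0 at y ∈ {1}; g ≡ 0 at y ∈ ∅; common: ∅.
  x = 4: f ≡ 0 at y ∈ {3}; g ≡ 0 at y ∈ ∅; common: ∅.
Collecting: common zeros = {(2, 4)}, so the count is 1.
Comparison with the Bézout bound: 1 ≤ 1 = deg(f)·deg(g), as expected for curves with no common component (the bound is attained).


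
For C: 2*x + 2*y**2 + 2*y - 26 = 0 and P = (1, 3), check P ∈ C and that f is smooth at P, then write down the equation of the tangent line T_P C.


Tangent line at P: 2*x + 14*y - 44 = 0.

Step 1: f(1, 3) = 0, so P lies on C.
Step 2: partial derivatives
  f_x(x, y) = 2, f_y(x, y) = 4*y + 2.
  f_x(P) = 2, f_y(P) = 14 (gradient nonzero, so P is smooth).
Step 3: tangent line at P: 2·(x − 1) + 14·(y − 3) = 0.
Expanding: 2*x + 14*y - 44 = 0.


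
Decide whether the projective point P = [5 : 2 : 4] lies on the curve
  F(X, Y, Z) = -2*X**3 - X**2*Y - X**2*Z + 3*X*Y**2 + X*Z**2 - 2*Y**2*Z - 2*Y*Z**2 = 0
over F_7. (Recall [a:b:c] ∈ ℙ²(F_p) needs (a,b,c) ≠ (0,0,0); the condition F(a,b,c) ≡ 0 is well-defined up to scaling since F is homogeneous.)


F(5,2,4) ≡ 1 (mod 7); P is NOT on the curve.

Evaluate F(5, 2, 4) term-by-term (mod 7).
  -2*X**3 ↦ -2·125·1·1 = -250
  -X**2*Y ↦ -1·25·2·1 = -50
  -X**2*Z ↦ -1·25·1·4 = -100
  3*X*Y**2 ↦ 3·5·4·1 = 60
  X*Z**2 ↦ 1·5·1·16 = 80
  -2*Y**2*Z ↦ -2·1·4·4 = -32
  -2*Y*Z**2 ↦ -2·1·2·16 = -64
Sum: F(5, 2, 4) = (-250) + (-50) + (-100) + (60) + (80) + (-32) + (-64) = -356.
Reducing mod 7: -356 ≡ 1 (mod 7).
Since F(a, b, c) ≡ 1 ≠ 0 (mod 7), P does NOT lie on the curve.


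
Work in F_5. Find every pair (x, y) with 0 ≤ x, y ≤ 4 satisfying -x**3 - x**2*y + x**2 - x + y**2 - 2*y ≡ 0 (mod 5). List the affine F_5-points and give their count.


Affine F_5-points: {(0, 0), (0, 2), (2, 3), (3, 3)}; count = 4.

For each of the 25 pairs (x, y) ∈ F_5², evaluate f(x, y) mod 5. Record the zeros.
  x = 0: [0↦0, 1↦4, 2↦0, 3↦3, 4↦3]  zeros at y ∈ {0, 2}
  x = 1: [0↦4, 1↦2, 2↦2, 3↦4, 4↦3]  zeros at y ∈ ∅
  x = 2: [0↦4, 1↦4, 2↦1, 3↦0, 4↦1]  zeros at y ∈ {3}
  x = 3: [0↦4, 1↦4, 2↦1, 3↦0, 4↦1]  zeros at y ∈ {3}
  x = 4: [0↦3, 1↦1, 2↦1, 3↦3, 4↦2]  zeros at y ∈ ∅
Collecting zeros: affine points = {(0, 0), (0, 2), (2, 3), (3, 3)}.
Total count |C(F_5)_aff| = 4.


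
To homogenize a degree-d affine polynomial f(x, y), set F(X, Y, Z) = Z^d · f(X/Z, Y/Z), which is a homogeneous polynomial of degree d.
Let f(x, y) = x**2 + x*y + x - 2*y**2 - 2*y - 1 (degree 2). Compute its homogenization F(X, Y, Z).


F(X, Y, Z) = X**2 + X*Y + X*Z - 2*Y**2 - 2*Y*Z - Z**2

deg(f) = 2.
Substitute x = X/Z, y = Y/Z into f, then multiply by Z^2.
  monomial 1·x^2·y^0 ↦ 1·X^2·Y^0·Z^0.
  monomial 1·x^1·y^1 ↦ 1·X^1·Y^1·Z^0.
  monomial 1·x^1·y^0 ↦ 1·X^1·Y^0·Z^1.
  monomial -2·x^0·y^2 ↦ -2·X^0·Y^2·Z^0.
  monomial -2·x^0·y^1 ↦ -2·X^0·Y^1·Z^1.
  monomial -1·x^0·y^0 ↦ -1·X^0·Y^0·Z^2.
Collecting: F(X, Y, Z) = X**2 + X*Y + X*Z - 2*Y**2 - 2*Y*Z - Z**2.


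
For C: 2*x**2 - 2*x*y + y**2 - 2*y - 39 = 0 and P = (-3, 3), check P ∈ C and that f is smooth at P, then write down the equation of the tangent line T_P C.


Tangent line at P: -18*x + 10*y - 84 = 0.

Step 1: f(-3, 3) = 0, so P lies on C.
Step 2: partial derivatives
  f_x(x, y) = 4*x - 2*y, f_y(x, y) = -2*x + 2*y - 2.
  f_x(P) = -18, f_y(P) = 10 (gradient nonzero, so P is smooth).
Step 3: tangent line at P: -18·(x − -3) + 10·(y − 3) = 0.
Expanding: -18*x + 10*y - 84 = 0.


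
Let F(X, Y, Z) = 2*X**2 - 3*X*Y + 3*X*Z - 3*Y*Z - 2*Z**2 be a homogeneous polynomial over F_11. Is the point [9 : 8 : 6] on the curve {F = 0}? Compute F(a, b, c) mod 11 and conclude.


F(9,8,6) ≡ 2 (mod 11); P is NOT on the curve.

Evaluate F(9, 8, 6) term-by-term (mod 11).
  2*X**2 ↦ 2·81·1·1 = 162
  -3*X*Y ↦ -3·9·8·1 = -216
  3*X*Z ↦ 3·9·1·6 = 162
  -3*Y*Z ↦ -3·1·8·6 = -144
  -2*Z**2 ↦ -2·1·1·36 = -72
Sum: F(9, 8, 6) = (162) + (-216) + (162) + (-144) + (-72) = -108.
Reducing mod 11: -108 ≡ 2 (mod 11).
Since F(a, b, c) ≡ 2 ≠ 0 (mod 11), P does NOT lie on the curve.


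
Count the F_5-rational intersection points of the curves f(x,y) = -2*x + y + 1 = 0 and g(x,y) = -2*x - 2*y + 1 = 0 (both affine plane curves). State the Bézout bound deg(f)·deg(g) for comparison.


Common zeros: {(3, 0)}; count = 1; Bézout bound = 1.

deg(f) = 1, deg(g) = 1, so Bézout bound = 1.
Scan x ∈ F_5. For each x, list the y ∈ F_5 with f(x, y) ≡ 0 and those with g(x, y) ≡ 0 (mod 5); the common zeros in that column are the intersection.
  x = 0: f ≡ 0 at y ∈ {4}; g ≡ 0 at y ∈ {3}; common: ∅.
  x = 1: f ≡ 0 at y ∈ {1}; g ≡ 0 at y ∈ {2}; common: ∅.
  x = 2: f ≡ 0 at y ∈ {3}; g ≡ 0 at y ∈ {1}; common: ∅.
  x = 3: f ≡ 0 at y ∈ {0}; g ≡ 0 at y ∈ {0}; common: {0}.
  x = 4: f ≡ 0 at y ∈ {2}; g ≡ 0 at y ∈ {4}; common: ∅.
Collecting: common zeros = {(3, 0)}, so the count is 1.
Comparison with the Bézout bound: 1 ≤ 1 = deg(f)·deg(g), as expected for curves with no common component (the bound is attained).


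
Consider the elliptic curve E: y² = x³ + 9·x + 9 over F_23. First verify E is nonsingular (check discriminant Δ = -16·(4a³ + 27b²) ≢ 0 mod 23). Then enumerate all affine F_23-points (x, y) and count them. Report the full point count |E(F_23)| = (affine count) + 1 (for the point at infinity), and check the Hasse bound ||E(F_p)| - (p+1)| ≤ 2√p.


Affine points = {(0, 3), (0, 20), (2, 9), (2, 14), (5, 8), (5, 15), (6, 7), (6, 16), (7, 1), (7, 22), (8, 8), (8, 15), (10, 8), (10, 15), (11, 6), (11, 17), (13, 0), (14, 2), (14, 21), (15, 0), (18, 0), (19, 1), (19, 22), (20, 1), (20, 22), (21, 11), (21, 12)}; affine count = 27; |E(F_23)| = 28.

Discriminant check: Δ ∝ 4a³ + 27b² = 4·9³ + 27·9² = 4·729 + 27·81 ≡ 20 (mod 23). Nonzero ⇒ E is nonsingular.
For each x ∈ F_23, compute rhs = x³ + 9·x + 9 mod 23, then count y ∈ F_23 with y² ≡ rhs.
  x = 0: rhs = 9, matching y values: 3, 20 (2 points).
  x = 1: rhs = 19, matching y values: none (0 points).
  x = 2: rhs = 12, matching y values: 9, 14 (2 points).
  x = 3: rhs = 17, matching y values: none (0 points).
  x = 4: rhs = 17, matching y values: none (0 points).
  x = 5: rhs = 18, matching y values: 8, 15 (2 points).
  x = 6: rhs = 3, matching y values: 7, 16 (2 points).
  x = 7: rhs = 1, matching y values: 1, 22 (2 points).
  x = 8: rhs = 18, matching y values: 8, 15 (2 points).
  x = 9: rhs = 14, matching y values: none (0 points).
  x = 10: rhs = 18, matching y values: 8, 15 (2 points).
  x = 11: rhs = 13, matching y values: 6, 17 (2 points).
  x = 12: rhs = 5, matching y values: none (0 points).
  x = 13: rhs = 0, matching y values: 0 (1 points).
  x = 14: rhs = 4, matching y values: 2, 21 (2 points).
  x = 15: rhs = 0, matching y values: 0 (1 points).
  x = 16: rhs = 17, matching y values: none (0 points).
  x = 17: rhs = 15, matching y values: none (0 points).
  x = 18: rhs = 0, matching y values: 0 (1 points).
  x = 19: rhs = 1, matching y values: 1, 22 (2 points).
  x = 20: rhs = 1, matching y values: 1, 22 (2 points).
  x = 21: rhs = 6, matching y values: 11, 12 (2 points).
  x = 22: rhs = 22, matching y values: none (0 points).
Total affine count: 27.
Full point count |E(F_23)| = 27 + 1 = 28.
Hasse bound: |28 − (23+1)| = |4| = 4 ≤ 2√23 ≈ 9.5917 ✓.


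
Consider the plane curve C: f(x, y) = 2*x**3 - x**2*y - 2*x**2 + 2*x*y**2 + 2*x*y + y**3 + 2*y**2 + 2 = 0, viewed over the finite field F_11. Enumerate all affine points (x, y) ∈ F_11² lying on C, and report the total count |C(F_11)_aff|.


Affine F_11-points: {(3, 1), (7, 1), (7, 4), (8, 1), (8, 6), (8, 8), (9, 0), (9, 4), (9, 9), (10, 2), (10, 10)}; count = 11.

For each of the 121 pairs (x, y) ∈ F_11², evaluate f(x, y) mod 11. Record the zeros.
  x = 0: [0↦2, 1↦5, 2↦7, 3↦3, 4↦10, 5↦1, 6↦4, 7↦3, 8↦4, 9↦2, 10↦3]  zeros at y ∈ ∅
  x = 1: [0↦2, 1↦8, 2↦6, 3↦2, 4↦2, 5↦1, 6↦5, 7↦9, 8↦8, 9↦8, 10↦4]  zeros at y ∈ ∅
  x = 2: [0↦10, 1↦6, 2↦9, 3↦3, 4↦5, 5↦10, 6↦2, 7↦9, 8↦4, 9↦4, 10↦4]  zeros at y ∈ ∅
  x = 3: [0↦5, 1↦0, 2↦6, 3↦7, 4↦9, 5↦7, 6↦7, 7↦4, 8↦4, 9↦2, 10↦4]  zeros at y ∈ {1}
  x = 4: [0↦10, 1↦2, 2↦9, 3↦4, 4↦4, 5↦4, 6↦10, 7↦6, 8↦9, 9↦3, 10↦5]  zeros at y ∈ ∅
  x = 5: [0↦4, 1↦2, 2↦8, 3↦6, 4↦2, 5↦2, 6↦1, 7↦5, 8↦9, 9↦8, 10↦8]  zeros at y ∈ ∅
  x = 6: [0↦10, 1↦1, 2↦4, 3↦3, 4↦4, 5↦2, 6↦3, 7↦2, 8↦5, 9↦7, 10↦3]  zeros at y ∈ ∅
  x = 7: [0↦7, 1↦0, 2↦9, 3↦7, 4↦0, 5↦5, 6↦6, 7↦9, 8↦9, 9↦1, 10↦2]  zeros at y ∈ {1, 4}
  x = 8: [0↦7, 1↦0, 2↦2, 3↦8, 4↦2, 5↦1, 6↦0, 7↦5, 8↦0, 9↦2, 10↦6]  zeros at y ∈ {1, 6, 8}
  x = 9: [0↦0, 1↦2, 2↦6, 3↦7, 4↦0, 5↦2, 6↦8, 7↦2, 8↦1, 9↦0, 10↦5]  zeros at y ∈ {0, 4, 9}
  x = 10: [0↦9, 1↦7, 2↦0, 3↦5, 4↦6, 5↦9, 6↦9, 7↦1, 8↦2, 9↦7, 10↦0]  zeros at y ∈ {2, 10}
Collecting zeros: affine points = {(3, 1), (7, 1), (7, 4), (8, 1), (8, 6), (8, 8), (9, 0), (9, 4), (9, 9), (10, 2), (10, 10)}.
Total count |C(F_11)_aff| = 11.


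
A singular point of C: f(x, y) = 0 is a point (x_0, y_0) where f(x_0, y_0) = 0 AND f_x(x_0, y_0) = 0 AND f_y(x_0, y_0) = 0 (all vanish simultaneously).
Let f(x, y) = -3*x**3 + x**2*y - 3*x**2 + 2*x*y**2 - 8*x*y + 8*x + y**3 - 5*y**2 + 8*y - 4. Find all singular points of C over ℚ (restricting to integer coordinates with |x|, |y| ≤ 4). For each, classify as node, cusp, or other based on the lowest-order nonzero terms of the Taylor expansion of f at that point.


Singular points: {(0, 2)}; classification: node.

Compute partial derivatives:
  f_x = -9*x**2 + 2*x*y - 6*x + 2*y**2 - 8*y + 8.
  f_y = x**2 + 4*x*y - 8*x + 3*y**2 - 10*y + 8.
Scan x_0 ∈ {−4, ..., 4}. For each x_0, f_y(x_0, y) is a polynomial in y; find its integer roots y ∈ {−4, ..., 4}, then test f_x and f at those candidates.
  x = -4: f_y(-4, y) = 3*y**2 - 26*y + 56; vanishes at y ∈ {4}. (-4, 4): f_x = -144 ≠ 0.
  x = -3: f_y(-3, y) = 3*y**2 - 22*y + 41; no integer root y with |y| ≤ 4.
  x = -2: f_y(-2, y) = 3*y**2 - 18*y + 28; no integer root y with |y| ≤ 4.
  x = -1: f_y(-1, y) = 3*y**2 - 14*y + 17; no integer root y with |y| ≤ 4.
  x = 0: f_y(0, y) = 3*y**2 - 10*y + 8; vanishes at y ∈ {2}. (0, 2): f_x = 0, f = 0 — SINGULAR.
  x = 1: f_y(1, y) = 3*y**2 - 6*y + 1; no integer root y with |y| ≤ 4.
  x = 2: f_y(2, y) = 3*y**2 - 2*y - 4; no integer root y with |y| ≤ 4.
  x = 3: f_y(3, y) = 3*y**2 + 2*y - 7; no integer root y with |y| ≤ 4.
  x = 4: f_y(4, y) = 3*y**2 + 6*y - 8; no integer root y with |y| ≤ 4.
Only singular point on the grid: (0, 2).
Classify: substitute x = 0 + u, y = 2 + v and expand: f = -3*u**3 + u**2*v - u**2 + 2*u*v**2 + v**3 + v**2.
No constant or linear terms (consistent with a singular point). Quadratic part: -u**2 + v**2. Cubic part: -3*u**3 + u**2*v + 2*u*v**2 + v**3.
The quadratic part v**2 - u**2 = (v − u)(v + u) splits into two distinct linear factors, so there are two distinct tangent lines y − 2 = ±(x − 0) — this is a node (ordinary double point).
Classification: node.


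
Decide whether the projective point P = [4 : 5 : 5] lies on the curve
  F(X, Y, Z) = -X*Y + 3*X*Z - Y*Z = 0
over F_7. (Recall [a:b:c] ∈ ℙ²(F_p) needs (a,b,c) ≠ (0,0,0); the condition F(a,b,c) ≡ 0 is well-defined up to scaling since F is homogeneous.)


F(4,5,5) ≡ 1 (mod 7); P is NOT on the curve.

Evaluate F(4, 5, 5) term-by-term (mod 7).
  -X*Y ↦ -1·4·5·1 = -20
  3*X*Z ↦ 3·4·1·5 = 60
  -Y*Z ↦ -1·1·5·5 = -25
Sum: F(4, 5, 5) = (-20) + (60) + (-25) = 15.
Reducing mod 7: 15 ≡ 1 (mod 7).
Since F(a, b, c) ≡ 1 ≠ 0 (mod 7), P does NOT lie on the curve.


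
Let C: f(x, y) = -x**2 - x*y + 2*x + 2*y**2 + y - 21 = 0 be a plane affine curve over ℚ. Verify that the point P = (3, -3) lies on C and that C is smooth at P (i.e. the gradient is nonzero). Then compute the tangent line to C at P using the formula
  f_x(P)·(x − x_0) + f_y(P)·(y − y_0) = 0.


Tangent line at P: -x - 14*y - 39 = 0.

Step 1: f(3, -3) = 0, so P lies on C.
Step 2: partial derivatives
  f_x(x, y) = -2*x - y + 2, f_y(x, y) = -x + 4*y + 1.
  f_x(P) = -1, f_y(P) = -14 (gradient nonzero, so P is smooth).
Step 3: tangent line at P: -1·(x − 3) + -14·(y − -3) = 0.
Expanding: -x - 14*y - 39 = 0.


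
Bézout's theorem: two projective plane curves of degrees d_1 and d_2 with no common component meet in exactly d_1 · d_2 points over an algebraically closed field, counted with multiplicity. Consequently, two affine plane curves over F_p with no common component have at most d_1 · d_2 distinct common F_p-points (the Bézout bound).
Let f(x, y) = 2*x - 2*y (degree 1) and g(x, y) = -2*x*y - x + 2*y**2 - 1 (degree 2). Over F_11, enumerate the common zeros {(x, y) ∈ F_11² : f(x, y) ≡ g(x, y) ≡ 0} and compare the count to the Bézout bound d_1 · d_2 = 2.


Common zeros: {(10, 10)}; count = 1; Bézout bound = 2.

deg(f) = 1, deg(g) = 2, so Bézout bound = 2.
Scan x ∈ F_11. For each x, list the y ∈ F_11 with f(x, y) ≡ 0 and those with g(x, y) ≡ 0 (mod 11); the common zeros in that column are the intersection.
  x = 0: f ≡ 0 at y ∈ {0}; g ≡ 0 at y ∈ ∅; common: ∅.
  x = 1: f ≡ 0 at y ∈ {1}; g ≡ 0 at y ∈ {4, 8}; common: ∅.
  x = 2: f ≡ 0 at y ∈ {2}; g ≡ 0 at y ∈ ∅; common: ∅.
  x = 3: f ≡ 0 at y ∈ {3}; g ≡ 0 at y ∈ ∅; common: ∅.
  x = 4: f ≡ 0 at y ∈ {4}; g ≡ 0 at y ∈ {1, 3}; common: ∅.
  x = 5: f ≡ 0 at y ∈ {5}; g ≡ 0 at y ∈ {7, 9}; common: ∅.
  x = 6: f ≡ 0 at y ∈ {6}; g ≡ 0 at y ∈ ∅; common: ∅.
  x = 7: f ≡ 0 at y ∈ {7}; g ≡ 0 at y ∈ ∅; common: ∅.
  x = 8: f ≡ 0 at y ∈ {8}; g ≡ 0 at y ∈ {2, 6}; common: ∅.
  x = 9: f ≡ 0 at y ∈ {9}; g ≡ 0 at y ∈ ∅; common: ∅.
  x = 10: f ≡ 0 at y ∈ {10}; g ≡ 0 at y ∈ {0, 10}; common: {10}.
Collecting: common zeros = {(10, 10)}, so the count is 1.
Comparison with the Bézout bound: 1 ≤ 2 = deg(f)·deg(g), as expected for curves with no common component (the affine F_11-count falls short of the bound because intersections may lie at infinity, over extension fields, or carry multiplicity).


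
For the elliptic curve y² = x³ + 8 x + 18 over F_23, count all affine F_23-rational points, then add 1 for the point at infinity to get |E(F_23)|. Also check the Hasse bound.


Affine points = {(0, 8), (0, 15), (1, 2), (1, 21), (3, 0), (6, 11), (6, 12), (7, 7), (7, 16), (12, 5), (12, 18), (20, 6), (20, 17), (22, 3), (22, 20)}; affine count = 15; |E(F_23)| = 16.

Discriminant check: Δ ∝ 4a³ + 27b² = 4·8³ + 27·18² = 4·512 + 27·324 ≡ 9 (mod 23). Nonzero ⇒ E is nonsingular.
For each x ∈ F_23, compute rhs = x³ + 8·x + 18 mod 23, then count y ∈ F_23 with y² ≡ rhs.
  x = 0: rhs = 18, matching y values: 8, 15 (2 points).
  x = 1: rhs = 4, matching y values: 2, 21 (2 points).
  x = 2: rhs = 19, matching y values: none (0 points).
  x = 3: rhs = 0, matching y values: 0 (1 points).
  x = 4: rhs = 22, matching y values: none (0 points).
  x = 5: rhs = 22, matching y values: none (0 points).
  x = 6: rhs = 6, matching y values: 11, 12 (2 points).
  x = 7: rhs = 3, matching y values: 7, 16 (2 points).
  x = 8: rhs = 19, matching y values: none (0 points).
  x = 9: rhs = 14, matching y values: none (0 points).
  x = 10: rhs = 17, matching y values: none (0 points).
  x = 11: rhs = 11, matching y values: none (0 points).
  x = 12: rhs = 2, matching y values: 5, 18 (2 points).
  x = 13: rhs = 19, matching y values: none (0 points).
  x = 14: rhs = 22, matching y values: none (0 points).
  x = 15: rhs = 17, matching y values: none (0 points).
  x = 16: rhs = 10, matching y values: none (0 points).
  x = 17: rhs = 7, matching y values: none (0 points).
  x = 18: rhs = 14, matching y values: none (0 points).
  x = 19: rhs = 14, matching y values: none (0 points).
  x = 20: rhs = 13, matching y values: 6, 17 (2 points).
  x = 21: rhs = 17, matching y values: none (0 points).
  x = 22: rhs = 9, matching y values: 3, 20 (2 points).
Total affine count: 15.
Full point count |E(F_23)| = 15 + 1 = 16.
Hasse bound: |16 − (23+1)| = |-8| = 8 ≤ 2√23 ≈ 9.5917 ✓.


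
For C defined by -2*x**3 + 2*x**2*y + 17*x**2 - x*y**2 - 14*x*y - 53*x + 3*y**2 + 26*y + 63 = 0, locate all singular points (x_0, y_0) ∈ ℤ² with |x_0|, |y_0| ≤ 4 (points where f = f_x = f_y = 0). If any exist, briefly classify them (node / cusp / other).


Singular points: {(2, -3)}; classification: node.

Compute partial derivatives:
  f_x = -6*x**2 + 4*x*y + 34*x - y**2 - 14*y - 53.
  f_y = 2*x**2 - 2*x*y - 14*x + 6*y + 26.
Scan x_0 ∈ {−4, ..., 4}. For each x_0, f_y(x_0, y) is a polynomial in y; find its integer roots y ∈ {−4, ..., 4}, then test f_x and f at those candidates.
  x = -4: f_y(-4, y) = 14*y + 114; no integer root y with |y| ≤ 4.
  x = -3: f_y(-3, y) = 12*y + 86; no integer root y with |y| ≤ 4.
  x = -2: f_y(-2, y) = 10*y + 62; no integer root y with |y| ≤ 4.
  x = -1: f_y(-1, y) = 8*y + 42; no integer root y with |y| ≤ 4.
  x = 0: f_y(0, y) = 6*y + 26; no integer root y with |y| ≤ 4.
  x = 1: f_y(1, y) = 4*y + 14; no integer root y with |y| ≤ 4.
  x = 2: f_y(2, y) = 2*y + 6; vanishes at y ∈ {-3}. (2, -3): f_x = 0, f = 0 — SINGULAR.
  x = 3: f_y(3, y) = 2; no integer root y with |y| ≤ 4.
  x = 4: f_y(4, y) = 2 - 2*y; vanishes at y ∈ {1}. (4, 1): f_x = -12 ≠ 0.
Only singular point on the grid: (2, -3).
Classify: substitute x = 2 + u, y = -3 + v and expand: f = -2*u**3 + 2*u**2*v - u**2 - u*v**2 + v**2.
No constant or linear terms (consistent with a singular point). Quadratic part: -u**2 + v**2. Cubic part: -2*u**3 + 2*u**2*v - u*v**2.
The quadratic part v**2 - u**2 = (v − u)(v + u) splits into two distinct linear factors, so there are two distinct tangent lines y − -3 = ±(x − 2) — this is a node (ordinary double point).
Classification: node.


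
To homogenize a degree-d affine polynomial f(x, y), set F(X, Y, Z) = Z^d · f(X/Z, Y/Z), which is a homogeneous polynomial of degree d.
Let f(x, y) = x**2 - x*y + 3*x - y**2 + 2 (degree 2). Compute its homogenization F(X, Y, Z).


F(X, Y, Z) = X**2 - X*Y + 3*X*Z - Y**2 + 2*Z**2

deg(f) = 2.
Substitute x = X/Z, y = Y/Z into f, then multiply by Z^2.
  monomial 1·x^2·y^0 ↦ 1·X^2·Y^0·Z^0.
  monomial -1·x^1·y^1 ↦ -1·X^1·Y^1·Z^0.
  monomial 3·x^1·y^0 ↦ 3·X^1·Y^0·Z^1.
  monomial -1·x^0·y^2 ↦ -1·X^0·Y^2·Z^0.
  monomial 2·x^0·y^0 ↦ 2·X^0·Y^0·Z^2.
Collecting: F(X, Y, Z) = X**2 - X*Y + 3*X*Z - Y**2 + 2*Z**2.
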